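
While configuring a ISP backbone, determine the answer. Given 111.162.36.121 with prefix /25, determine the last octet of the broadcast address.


Given: IP = 111.162.36.121, prefix = /25
Host bits = 32 - 25 = 7
Network last octet = 121 AND mask = 0
Host part size = 2^7 - 1 = 127
Broadcast last octet = 0 OR 127 = 127

127


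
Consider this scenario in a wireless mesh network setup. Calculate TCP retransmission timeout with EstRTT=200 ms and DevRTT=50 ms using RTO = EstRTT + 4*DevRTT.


Given: EstRTT = 200 ms, DevRTT = 50 ms
Timeout = EstRTT + 4 * DevRTT
4 * DevRTT = 4 * 50 = 200
Timeout = 200 + 200 = 400 ms

400


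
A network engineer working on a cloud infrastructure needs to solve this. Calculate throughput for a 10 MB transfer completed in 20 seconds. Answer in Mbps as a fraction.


Given: file = 10 MB, time = 20 s
File in Mb = 10 * 8 = 80 Mb
Throughput = 80 / 20 Mbps
Throughput = 4 Mbps

4


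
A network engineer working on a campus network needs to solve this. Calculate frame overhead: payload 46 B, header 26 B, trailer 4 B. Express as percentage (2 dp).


Given: payload = 46 B, header = 26 B, trailer = 4 B
Overhead bytes = header + trailer = 26 + 4 = 30
Total frame = payload + overhead = 46 + 30 = 76
Overhead % = 30 / 76 * 100 = 39.4737% -> 39.47% (2 dp)

39.47


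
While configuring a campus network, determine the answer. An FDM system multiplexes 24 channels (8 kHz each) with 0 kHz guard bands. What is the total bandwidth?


Given: 24 channels, 8 kHz each, guard = 0 kHz
Channel bandwidth = 24 * 8 = 192 kHz
Guard bands = 23 gaps * 0 kHz = 0 kHz
Total = 192 + 0 = 192 kHz

192


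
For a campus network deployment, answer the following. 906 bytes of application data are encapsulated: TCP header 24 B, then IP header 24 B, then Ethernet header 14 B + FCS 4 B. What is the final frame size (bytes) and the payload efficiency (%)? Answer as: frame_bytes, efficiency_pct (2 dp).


TCP segment = 906 + 24 = 930 B
IP packet = 930 + 24 = 954 B
Ethernet frame = 954 + 14 + 4 = 972 B
Efficiency = app / frame = 906 / 972 = 0.932099 = 93.2099% -> 93.21% (2 dp)

972, 93.21


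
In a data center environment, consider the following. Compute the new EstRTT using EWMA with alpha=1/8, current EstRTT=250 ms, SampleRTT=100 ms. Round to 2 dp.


Given: EstRTT = 250 ms, SampleRTT = 100 ms, alpha = 1/8
New EstRTT = (1 - alpha) * EstRTT + alpha * SampleRTT
(7/8) * 250 = 218.75
(1/8) * 100 = 12.5
New EstRTT = 218.75 + 12.5 = 231.25 ms -> 231.25 ms (2 dp)

231.25


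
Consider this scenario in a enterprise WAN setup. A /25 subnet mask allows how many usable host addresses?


Given: subnet mask /25
Host bits = 32 - 25 = 7
Total addresses = 2^7 = 128
Usable hosts = 128 - 2 (network + broadcast) = 126

126


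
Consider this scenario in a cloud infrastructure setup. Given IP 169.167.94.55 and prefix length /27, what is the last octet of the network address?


Given: IP = 169.167.94.55, prefix = /27
Subnet mask = 255.255.255.224
Last octet of IP: 55
Last octet of mask: 224
Network last octet = 55 AND 224 = 32

32


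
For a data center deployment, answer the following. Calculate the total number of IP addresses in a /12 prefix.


Given: CIDR prefix /12
Host bits = 32 - 12 = 20
Total addresses = 2^20 = 1048576

1048576


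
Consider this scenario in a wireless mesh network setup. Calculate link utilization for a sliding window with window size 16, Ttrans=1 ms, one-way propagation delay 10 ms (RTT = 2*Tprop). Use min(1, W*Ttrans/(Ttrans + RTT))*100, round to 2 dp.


Given: W = 16, Ttrans = 1 ms, RTT = 20 ms (= 2 * Tprop, Tprop = 10 ms)
Cycle time = Ttrans + RTT = 1 + 20 = 21 ms (first packet sent until its ACK returns)
W * Ttrans = 16 * 1 = 16 ms of sending per cycle
W * Ttrans / (Ttrans + RTT) = 16 / 21 = 0.761905
U = min(1, 0.761905) = 0.761905
U% = 76.19%

76.19


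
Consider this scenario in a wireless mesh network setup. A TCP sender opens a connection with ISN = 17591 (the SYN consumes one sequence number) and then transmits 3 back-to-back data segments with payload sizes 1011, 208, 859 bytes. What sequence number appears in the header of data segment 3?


The SYN occupies sequence number ISN = 17591, so the first data byte is ISN + 1 = 17592.
SEQ of data segment i = (ISN + 1) + sum of payload sizes of segments 1..i-1.
Segment 1: SEQ = 17592, payload = 1011 bytes
Segment 2: SEQ = 18603, payload = 208 bytes
Segment 3: SEQ = 18811, payload = 859 bytes
SEQ of segment 3 = 17592 + 1011 + 208 = 18811

18811


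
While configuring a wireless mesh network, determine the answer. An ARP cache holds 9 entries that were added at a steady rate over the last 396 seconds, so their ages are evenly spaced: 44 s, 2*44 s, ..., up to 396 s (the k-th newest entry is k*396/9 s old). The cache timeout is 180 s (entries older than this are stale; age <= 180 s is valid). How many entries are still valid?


Ages are k * 396/9 s for k = 1..9 (spacing = 44.0000 s).
Entry k is valid iff k * 396/9 <= 180 iff k <= 9 * 180 / 396 = 4.0909
n_valid = floor(4.0909) = 4
(n_stale = 9 - 4 = 5)

4


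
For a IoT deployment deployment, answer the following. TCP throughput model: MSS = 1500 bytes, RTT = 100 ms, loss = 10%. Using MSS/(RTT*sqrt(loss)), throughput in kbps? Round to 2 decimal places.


Given: MSS = 1500 bytes, RTT = 100 ms, loss = 10%
RTT in seconds = 100 / 1000 = 0.1
Loss rate = 10% = 0.1
sqrt(loss) = sqrt(0.1) = 0.316227766017
Throughput (bytes/s) = 1500 / (0.1 * 0.316227766017) = 47434.1649
Throughput (kbps) = 47434.1649 * 8 / 1000 = 379.473319 -> 379.47 kbps (2 dp)

379.47


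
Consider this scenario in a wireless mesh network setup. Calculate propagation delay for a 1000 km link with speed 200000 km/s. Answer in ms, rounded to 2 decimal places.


Given: distance = 1000 km, speed = 200000 km/s
Delay = distance / speed = 1000 / 200000 seconds
Delay in ms = 1000 * 1000 / 200000
Delay = 5.0000 ms
Rounded to 2 dp = 5.00 ms

5.00


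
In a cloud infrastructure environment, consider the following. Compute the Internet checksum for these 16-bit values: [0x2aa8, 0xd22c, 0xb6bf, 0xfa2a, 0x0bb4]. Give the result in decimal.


Given words: [0x2aa8, 0xd22c, 0xb6bf, 0xfa2a, 0x0bb4]
Step 1: Sum all words
Raw sum = 10920 + 53804 + 46783 + 64042 + 2996 = 178545
Step 2: Fold carry: (47473 + 2) = 47475
One's complement = ~47475 & 0xFFFF = 18060

18060


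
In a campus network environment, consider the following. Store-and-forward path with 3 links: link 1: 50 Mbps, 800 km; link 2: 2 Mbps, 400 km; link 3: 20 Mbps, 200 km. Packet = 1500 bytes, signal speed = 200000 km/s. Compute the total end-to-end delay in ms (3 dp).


Packet = 1500 bytes = 12000 bits. Store-and-forward: sum (t_trans + t_prop) per link.
Link 1: t_trans = 12000/(50*10^6) s = 0.2400 ms; t_prop = 800/200000 s = 4.0000 ms; subtotal = 4.2400 ms
Link 2: t_trans = 12000/(2*10^6) s = 6.0000 ms; t_prop = 400/200000 s = 2.0000 ms; subtotal = 8.0000 ms
Link 3: t_trans = 12000/(20*10^6) s = 0.6000 ms; t_prop = 200/200000 s = 1.0000 ms; subtotal = 1.6000 ms
End-to-end = 4.2400 + 8.0000 + 1.6000 = 13.8400 ms -> 13.840 ms (3 dp)

13.840


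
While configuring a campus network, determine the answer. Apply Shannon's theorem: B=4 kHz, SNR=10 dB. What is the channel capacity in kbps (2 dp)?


Given: B = 4 kHz, SNR = 10 dB
SNR linear = 10^(10/10) = 10
1 + SNR = 11
log2(11) = 3.4594316186
C = 4 * 1000 * 3.4594316186 = 13837.7265 bps
C = 13.837726 kbps -> 13.84 kbps (2 dp)

13.84


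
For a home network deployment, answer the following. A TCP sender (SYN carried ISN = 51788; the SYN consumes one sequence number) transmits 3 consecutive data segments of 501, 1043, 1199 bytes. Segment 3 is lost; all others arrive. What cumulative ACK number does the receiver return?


SYN uses sequence number 51788; first data byte = ISN + 1 = 51789.
Segment 1: SEQ = 51789, len = 501 B, covers [51789, 52289]
Segment 2: SEQ = 52290, len = 1043 B, covers [52290, 53332]
Segment 3: SEQ = 53333, len = 1199 B, covers [53333, 54531] [LOST]
In-order data received: bytes [51789, 53332] (segments 1..2).
Segment 3 missing -> gap begins at byte 53333.
Cumulative ACK = next expected in-order byte = 51789 + 501 + 1043 = 53333

53333


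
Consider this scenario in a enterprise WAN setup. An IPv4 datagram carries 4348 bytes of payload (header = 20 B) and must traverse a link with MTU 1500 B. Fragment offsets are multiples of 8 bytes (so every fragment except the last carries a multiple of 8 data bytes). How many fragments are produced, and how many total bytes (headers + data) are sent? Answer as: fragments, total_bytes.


Max data per non-final fragment = floor((MTU - header)/8)*8 = floor((1500 - 20)/8)*8 = floor(1480/8)*8 = 1480 B
Final fragment needs no 8-byte alignment: it can carry up to MTU - header = 1480 B
Non-final fragments needed = ceil((payload - 1480) / 1480) = ceil(2868/1480) = ceil(1.9378) = 2
Number of fragments = 2 + 1 = 3
Fragment sizes (data): 2 * 1480 B + 1388 B (last, 1388 <= 1480 OK)
Total bytes sent = payload + n_frags * header = 4348 + 3*20 = 4348 + 60 = 4408 B

3, 4408


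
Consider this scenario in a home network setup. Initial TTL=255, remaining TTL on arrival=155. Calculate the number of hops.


Given: initial TTL = 255, received TTL = 155
Hops = initial TTL - received TTL
Hops = 255 - 155 = 100

100


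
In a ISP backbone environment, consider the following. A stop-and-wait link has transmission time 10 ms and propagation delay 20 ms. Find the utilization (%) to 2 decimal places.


Given: Ttrans = 10 ms, Tprop = 20 ms
RTT = 2 * Tprop = 2 * 20 = 40 ms
U = Ttrans / (Ttrans + RTT)
U = 10 / (10 + 40)
U = 10 / 50 = 0.2
U% = 20.00%

20.00


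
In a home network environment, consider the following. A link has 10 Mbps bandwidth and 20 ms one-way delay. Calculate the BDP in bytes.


Given: bandwidth = 10 Mbps, delay = 20 ms
BDP in bits = 10 * 10^6 * 20 / 1000
BDP in bits = 200000
BDP in bytes = 200000 / 8 = 25000

25000


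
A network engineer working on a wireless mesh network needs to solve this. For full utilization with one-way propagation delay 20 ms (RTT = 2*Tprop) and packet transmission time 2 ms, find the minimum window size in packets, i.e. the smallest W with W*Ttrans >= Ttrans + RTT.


Given: Ttrans = 2 ms, RTT = 40 ms (= 2 * Tprop, Tprop = 20 ms)
Time until first ACK returns = Ttrans + RTT = 2 + 40 = 42 ms
Need W * Ttrans >= Ttrans + RTT  ->  W >= (Ttrans + RTT) / Ttrans
(Ttrans + RTT) / Ttrans = 42 / 2 = 21
W_min = ceil(21) = 21

21


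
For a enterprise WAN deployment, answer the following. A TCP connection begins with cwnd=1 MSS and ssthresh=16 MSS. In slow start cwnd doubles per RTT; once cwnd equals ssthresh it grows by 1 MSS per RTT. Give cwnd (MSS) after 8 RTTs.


RTT 0: cwnd = 1 MSS (initial)
RTT 1: cwnd = 2 MSS (slow start, doubled)
RTT 2: cwnd = 4 MSS (slow start, doubled)
RTT 3: cwnd = 8 MSS (slow start, doubled)
RTT 4: cwnd = 16 MSS (slow start, doubled)
RTT 5: cwnd = 17 MSS (congestion avoidance, +1)
RTT 6: cwnd = 18 MSS (congestion avoidance, +1)
RTT 7: cwnd = 19 MSS (congestion avoidance, +1)
RTT 8: cwnd = 20 MSS (congestion avoidance, +1)

20


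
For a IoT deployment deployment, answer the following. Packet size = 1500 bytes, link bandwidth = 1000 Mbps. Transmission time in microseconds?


Given: packet = 1500 bytes, bandwidth = 1000 Mbps
Packet in bits = 1500 * 8 = 12000 bits
Bandwidth = 1000 * 10^6 = 1000000000 bps
Time = 12000 / 1000000000 seconds
Time in us = 12000 * 10^6 / 1000000000 = 12

12


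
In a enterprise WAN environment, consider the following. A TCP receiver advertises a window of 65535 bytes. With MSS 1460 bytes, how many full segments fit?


Given: RWND = 65535 bytes, MSS = 1460 bytes
Full segments = floor(RWND / MSS)
Full segments = floor(65535 / 1460)
Full segments = floor(44.887) = 44

44


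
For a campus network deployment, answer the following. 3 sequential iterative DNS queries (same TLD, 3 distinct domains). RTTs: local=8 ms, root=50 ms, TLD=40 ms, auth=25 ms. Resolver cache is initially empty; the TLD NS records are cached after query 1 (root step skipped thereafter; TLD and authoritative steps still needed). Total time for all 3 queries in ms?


Lookup 1 (cold cache): local + root + TLD + auth = 8 + 50 + 40 + 25 = 123 ms
Lookups 2..3 (TLD NS cached -> skip root; new domain -> still ask TLD and auth): local + TLD + auth = 8 + 40 + 25 = 73 ms each
Remaining 2 lookups: 2 * 73 = 146 ms
Total = 123 + 146 = 269 ms

269


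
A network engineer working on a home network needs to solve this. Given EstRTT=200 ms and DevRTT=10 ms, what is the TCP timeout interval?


Given: EstRTT = 200 ms, DevRTT = 10 ms
Timeout = EstRTT + 4 * DevRTT
4 * DevRTT = 4 * 10 = 40
Timeout = 200 + 40 = 240 ms

240


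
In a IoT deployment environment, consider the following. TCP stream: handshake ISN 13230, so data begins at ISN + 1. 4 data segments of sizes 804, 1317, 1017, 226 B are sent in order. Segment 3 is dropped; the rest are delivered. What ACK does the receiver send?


SYN uses sequence number 13230; first data byte = ISN + 1 = 13231.
Segment 1: SEQ = 13231, len = 804 B, covers [13231, 14034]
Segment 2: SEQ = 14035, len = 1317 B, covers [14035, 15351]
Segment 3: SEQ = 15352, len = 1017 B, covers [15352, 16368] [LOST]
Segment 4: SEQ = 16369, len = 226 B, covers [16369, 16594]
In-order data received: bytes [13231, 15351] (segments 1..2).
Segment 3 missing -> gap begins at byte 15352; later segments buffered out of order.
Cumulative ACK = next expected in-order byte = 13231 + 804 + 1317 = 15352

15352


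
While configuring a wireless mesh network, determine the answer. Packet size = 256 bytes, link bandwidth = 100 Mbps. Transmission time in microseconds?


Given: packet = 256 bytes, bandwidth = 100 Mbps
Packet in bits = 256 * 8 = 2048 bits
Bandwidth = 100 * 10^6 = 100000000 bps
Time = 2048 / 100000000 seconds
Time in us = 2048 * 10^6 / 100000000 = 20.48

20.48


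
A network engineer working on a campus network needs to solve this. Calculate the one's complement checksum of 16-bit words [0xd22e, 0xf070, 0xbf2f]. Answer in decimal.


Given words: [0xd22e, 0xf070, 0xbf2f]
Step 1: Sum all words
Raw sum = 53806 + 61552 + 48943 = 164301
Step 2: Fold carry: (33229 + 2) = 33231
One's complement = ~33231 & 0xFFFF = 32304

32304


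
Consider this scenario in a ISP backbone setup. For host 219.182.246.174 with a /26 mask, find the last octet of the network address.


Given: IP = 219.182.246.174, prefix = /26
Subnet mask = 255.255.255.192
Last octet of IP: 174
Last octet of mask: 192
Network last octet = 174 AND 192 = 128

128


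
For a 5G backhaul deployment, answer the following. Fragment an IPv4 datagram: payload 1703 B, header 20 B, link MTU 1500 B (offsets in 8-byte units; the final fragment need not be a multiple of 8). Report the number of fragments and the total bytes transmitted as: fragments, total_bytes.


Max data per non-final fragment = floor((MTU - header)/8)*8 = floor((1500 - 20)/8)*8 = floor(1480/8)*8 = 1480 B
Final fragment needs no 8-byte alignment: it can carry up to MTU - header = 1480 B
Non-final fragments needed = ceil((payload - 1480) / 1480) = ceil(223/1480) = ceil(0.1507) = 1
Number of fragments = 1 + 1 = 2
Fragment sizes (data): 1 * 1480 B + 223 B (last, 223 <= 1480 OK)
Total bytes sent = payload + n_frags * header = 1703 + 2*20 = 1703 + 40 = 1743 B

2, 1743


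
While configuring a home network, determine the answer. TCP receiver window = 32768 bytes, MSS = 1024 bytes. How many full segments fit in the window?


Given: RWND = 32768 bytes, MSS = 1024 bytes
Full segments = floor(RWND / MSS)
Full segments = floor(32768 / 1024)
Full segments = floor(32.0) = 32

32


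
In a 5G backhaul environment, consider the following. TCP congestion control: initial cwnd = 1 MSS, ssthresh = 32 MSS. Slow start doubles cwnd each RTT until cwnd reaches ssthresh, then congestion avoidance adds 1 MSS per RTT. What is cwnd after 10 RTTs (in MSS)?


RTT 0: cwnd = 1 MSS (initial)
RTT 1: cwnd = 2 MSS (slow start, doubled)
RTT 2: cwnd = 4 MSS (slow start, doubled)
RTT 3: cwnd = 8 MSS (slow start, doubled)
RTT 4: cwnd = 16 MSS (slow start, doubled)
RTT 5: cwnd = 32 MSS (slow start, doubled)
RTT 6: cwnd = 33 MSS (congestion avoidance, +1)
RTT 7: cwnd = 34 MSS (congestion avoidance, +1)
RTT 8: cwnd = 35 MSS (congestion avoidance, +1)
RTT 9: cwnd = 36 MSS (congestion avoidance, +1)
RTT 10: cwnd = 37 MSS (congestion avoidance, +1)

37


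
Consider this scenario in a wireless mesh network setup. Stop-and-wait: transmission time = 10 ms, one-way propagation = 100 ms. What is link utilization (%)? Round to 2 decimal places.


Given: Ttrans = 10 ms, Tprop = 100 ms
RTT = 2 * Tprop = 2 * 100 = 200 ms
U = Ttrans / (Ttrans + RTT)
U = 10 / (10 + 200)
U = 10 / 210 = 0.047619
U% = 4.76%

4.76


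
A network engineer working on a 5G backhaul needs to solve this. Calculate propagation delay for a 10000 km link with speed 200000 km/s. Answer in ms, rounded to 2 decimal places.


Given: distance = 10000 km, speed = 200000 km/s
Delay = distance / speed = 10000 / 200000 seconds
Delay in ms = 10000 * 1000 / 200000
Delay = 50.0000 ms
Rounded to 2 dp = 50.00 ms

50.00


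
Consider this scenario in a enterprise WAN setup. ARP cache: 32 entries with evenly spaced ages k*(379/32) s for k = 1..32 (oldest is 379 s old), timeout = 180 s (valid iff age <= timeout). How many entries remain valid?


Ages are k * 379/32 s for k = 1..32 (spacing = 11.8438 s).
Entry k is valid iff k * 379/32 <= 180 iff k <= 32 * 180 / 379 = 15.1979
n_valid = floor(15.1979) = 15
(n_stale = 32 - 15 = 17)

15


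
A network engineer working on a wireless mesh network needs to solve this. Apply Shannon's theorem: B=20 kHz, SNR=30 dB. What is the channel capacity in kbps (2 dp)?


Given: B = 20 kHz, SNR = 30 dB
SNR linear = 10^(30/10) = 1000
1 + SNR = 1001
log2(1001) = 9.9672262588
C = 20 * 1000 * 9.9672262588 = 199344.5252 bps
C = 199.344525 kbps -> 199.34 kbps (2 dp)

199.34


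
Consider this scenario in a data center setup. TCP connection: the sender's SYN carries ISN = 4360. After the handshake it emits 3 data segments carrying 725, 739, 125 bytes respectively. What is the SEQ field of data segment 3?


The SYN occupies sequence number ISN = 4360, so the first data byte is ISN + 1 = 4361.
SEQ of data segment i = (ISN + 1) + sum of payload sizes of segments 1..i-1.
Segment 1: SEQ = 4361, payload = 725 bytes
Segment 2: SEQ = 5086, payload = 739 bytes
Segment 3: SEQ = 5825, payload = 125 bytes
SEQ of segment 3 = 4361 + 725 + 739 = 5825

5825


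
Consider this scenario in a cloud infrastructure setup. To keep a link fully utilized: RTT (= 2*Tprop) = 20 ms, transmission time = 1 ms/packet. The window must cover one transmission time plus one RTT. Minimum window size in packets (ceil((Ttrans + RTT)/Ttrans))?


Given: Ttrans = 1 ms, RTT = 20 ms (= 2 * Tprop, Tprop = 10 ms)
Time until first ACK returns = Ttrans + RTT = 1 + 20 = 21 ms
Need W * Ttrans >= Ttrans + RTT  ->  W >= (Ttrans + RTT) / Ttrans
(Ttrans + RTT) / Ttrans = 21 / 1 = 21
W_min = ceil(21) = 21

21


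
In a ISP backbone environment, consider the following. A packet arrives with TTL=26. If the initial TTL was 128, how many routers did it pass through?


Given: initial TTL = 128, received TTL = 26
Hops = initial TTL - received TTL
Hops = 128 - 26 = 102

102


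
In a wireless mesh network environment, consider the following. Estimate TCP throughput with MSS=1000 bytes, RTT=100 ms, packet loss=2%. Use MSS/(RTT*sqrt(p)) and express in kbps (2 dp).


Given: MSS = 1000 bytes, RTT = 100 ms, loss = 2%
RTT in seconds = 100 / 1000 = 0.1
Loss rate = 2% = 0.02
sqrt(loss) = sqrt(0.02) = 0.141421356237
Throughput (bytes/s) = 1000 / (0.1 * 0.141421356237) = 70710.6781
Throughput (kbps) = 70710.6781 * 8 / 1000 = 565.685425 -> 565.69 kbps (2 dp)

565.69


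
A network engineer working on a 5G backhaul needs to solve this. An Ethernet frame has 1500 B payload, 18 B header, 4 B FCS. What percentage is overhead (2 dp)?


Given: payload = 1500 B, header = 18 B, trailer = 4 B
Overhead bytes = header + trailer = 18 + 4 = 22
Total frame = payload + overhead = 1500 + 22 = 1522
Overhead % = 22 / 1522 * 100 = 1.4455% -> 1.45% (2 dp)

1.45


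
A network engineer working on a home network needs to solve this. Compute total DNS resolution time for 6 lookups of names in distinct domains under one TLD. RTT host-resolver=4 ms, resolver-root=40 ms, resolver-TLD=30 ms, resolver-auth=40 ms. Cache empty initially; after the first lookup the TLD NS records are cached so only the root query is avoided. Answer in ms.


Lookup 1 (cold cache): local + root + TLD + auth = 4 + 40 + 30 + 40 = 114 ms
Lookups 2..6 (TLD NS cached -> skip root; new domain -> still ask TLD and auth): local + TLD + auth = 4 + 30 + 40 = 74 ms each
Remaining 5 lookups: 5 * 74 = 370 ms
Total = 114 + 370 = 484 ms

484


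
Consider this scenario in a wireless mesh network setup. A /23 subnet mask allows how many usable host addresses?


Given: subnet mask /23
Host bits = 32 - 23 = 9
Total addresses = 2^9 = 512
Usable hosts = 512 - 2 (network + broadcast) = 510

510


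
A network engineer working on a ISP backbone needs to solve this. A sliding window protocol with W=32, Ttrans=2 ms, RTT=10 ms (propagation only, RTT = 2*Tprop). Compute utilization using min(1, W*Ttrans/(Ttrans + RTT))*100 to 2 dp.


Given: W = 32, Ttrans = 2 ms, RTT = 10 ms (= 2 * Tprop, Tprop = 5 ms)
Cycle time = Ttrans + RTT = 2 + 10 = 12 ms (first packet sent until its ACK returns)
W * Ttrans = 32 * 2 = 64 ms of sending per cycle
W * Ttrans / (Ttrans + RTT) = 64 / 12 = 5.333333
U = min(1, 5.333333) = 1.000000
U% = 100.00%

100.00


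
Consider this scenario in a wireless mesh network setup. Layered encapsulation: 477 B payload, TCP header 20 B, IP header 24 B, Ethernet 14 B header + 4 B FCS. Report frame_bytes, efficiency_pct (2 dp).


TCP segment = 477 + 20 = 497 B
IP packet = 497 + 24 = 521 B
Ethernet frame = 521 + 14 + 4 = 539 B
Efficiency = app / frame = 477 / 539 = 0.884972 = 88.4972% -> 88.50% (2 dp)

539, 88.50


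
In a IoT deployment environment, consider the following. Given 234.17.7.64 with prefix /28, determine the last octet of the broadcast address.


Given: IP = 234.17.7.64, prefix = /28
Host bits = 32 - 28 = 4
Network last octet = 64 AND mask = 64
Host part size = 2^4 - 1 = 15
Broadcast last octet = 64 OR 15 = 79

79


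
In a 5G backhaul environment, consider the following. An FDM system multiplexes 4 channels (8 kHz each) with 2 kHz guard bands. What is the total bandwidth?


Given: 4 channels, 8 kHz each, guard = 2 kHz
Channel bandwidth = 4 * 8 = 32 kHz
Guard bands = 3 gaps * 2 kHz = 6 kHz
Total = 32 + 6 = 38 kHz

38


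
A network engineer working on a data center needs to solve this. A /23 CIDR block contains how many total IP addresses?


Given: CIDR prefix /23
Host bits = 32 - 23 = 9
Total addresses = 2^9 = 512

512


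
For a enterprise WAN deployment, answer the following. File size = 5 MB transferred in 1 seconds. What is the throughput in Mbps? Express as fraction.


Given: file = 5 MB, time = 1 s
File in Mb = 5 * 8 = 40 Mb
Throughput = 40 / 1 Mbps
Throughput = 40 Mbps

40


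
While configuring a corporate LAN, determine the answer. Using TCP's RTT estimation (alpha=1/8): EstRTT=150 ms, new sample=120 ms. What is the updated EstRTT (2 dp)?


Given: EstRTT = 150 ms, SampleRTT = 120 ms, alpha = 1/8
New EstRTT = (1 - alpha) * EstRTT + alpha * SampleRTT
(7/8) * 150 = 131.25
(1/8) * 120 = 15
New EstRTT = 131.25 + 15 = 146.25 ms -> 146.25 ms (2 dp)

146.25


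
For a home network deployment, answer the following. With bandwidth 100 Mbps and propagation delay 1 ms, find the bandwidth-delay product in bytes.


Given: bandwidth = 100 Mbps, delay = 1 ms
BDP in bits = 100 * 10^6 * 1 / 1000
BDP in bits = 100000
BDP in bytes = 100000 / 8 = 12500

12500


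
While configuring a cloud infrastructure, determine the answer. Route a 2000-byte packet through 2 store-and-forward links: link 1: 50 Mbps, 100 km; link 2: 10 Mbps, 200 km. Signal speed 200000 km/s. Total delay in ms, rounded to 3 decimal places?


Packet = 2000 bytes = 16000 bits. Store-and-forward: sum (t_trans + t_prop) per link.
Link 1: t_trans = 16000/(50*10^6) s = 0.3200 ms; t_prop = 100/200000 s = 0.5000 ms; subtotal = 0.8200 ms
Link 2: t_trans = 16000/(10*10^6) s = 1.6000 ms; t_prop = 200/200000 s = 1.0000 ms; subtotal = 2.6000 ms
End-to-end = 0.8200 + 2.6000 = 3.4200 ms -> 3.420 ms (3 dp)

3.420


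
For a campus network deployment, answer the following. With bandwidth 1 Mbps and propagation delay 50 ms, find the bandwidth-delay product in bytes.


Given: bandwidth = 1 Mbps, delay = 50 ms
BDP in bits = 1 * 10^6 * 50 / 1000
BDP in bits = 50000
BDP in bytes = 50000 / 8 = 6250

6250


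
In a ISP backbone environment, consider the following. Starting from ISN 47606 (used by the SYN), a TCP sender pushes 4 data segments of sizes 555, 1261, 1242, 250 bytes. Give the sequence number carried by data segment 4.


The SYN occupies sequence number ISN = 47606, so the first data byte is ISN + 1 = 47607.
SEQ of data segment i = (ISN + 1) + sum of payload sizes of segments 1..i-1.
Segment 1: SEQ = 47607, payload = 555 bytes
Segment 2: SEQ = 48162, payload = 1261 bytes
Segment 3: SEQ = 49423, payload = 1242 bytes
Segment 4: SEQ = 50665, payload = 250 bytes
SEQ of segment 4 = 47607 + 555 + 1261 + 1242 = 50665

50665


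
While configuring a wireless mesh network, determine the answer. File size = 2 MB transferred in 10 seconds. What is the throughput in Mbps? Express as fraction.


Given: file = 2 MB, time = 10 s
File in Mb = 2 * 8 = 16 Mb
Throughput = 16 / 10 Mbps
Throughput = 8/5 Mbps

8/5


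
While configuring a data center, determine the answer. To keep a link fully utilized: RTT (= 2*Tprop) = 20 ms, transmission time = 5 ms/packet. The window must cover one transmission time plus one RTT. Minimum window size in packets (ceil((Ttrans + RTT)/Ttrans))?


Given: Ttrans = 5 ms, RTT = 20 ms (= 2 * Tprop, Tprop = 10 ms)
Time until first ACK returns = Ttrans + RTT = 5 + 20 = 25 ms
Need W * Ttrans >= Ttrans + RTT  ->  W >= (Ttrans + RTT) / Ttrans
(Ttrans + RTT) / Ttrans = 25 / 5 = 5
W_min = ceil(5) = 5

5


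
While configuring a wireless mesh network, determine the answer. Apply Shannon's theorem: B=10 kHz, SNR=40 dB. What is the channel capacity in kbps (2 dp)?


Given: B = 10 kHz, SNR = 40 dB
SNR linear = 10^(40/10) = 10000
1 + SNR = 10001
log2(10001) = 13.2878566418
C = 10 * 1000 * 13.2878566418 = 132878.5664 bps
C = 132.878566 kbps -> 132.88 kbps (2 dp)

132.88


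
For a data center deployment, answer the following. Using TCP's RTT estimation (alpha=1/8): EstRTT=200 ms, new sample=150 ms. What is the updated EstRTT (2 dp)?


Given: EstRTT = 200 ms, SampleRTT = 150 ms, alpha = 1/8
New EstRTT = (1 - alpha) * EstRTT + alpha * SampleRTT
(7/8) * 200 = 175
(1/8) * 150 = 18.75
New EstRTT = 175 + 18.75 = 193.75 ms -> 193.75 ms (2 dp)

193.75


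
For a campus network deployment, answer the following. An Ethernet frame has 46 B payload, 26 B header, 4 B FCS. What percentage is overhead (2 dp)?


Given: payload = 46 B, header = 26 B, trailer = 4 B
Overhead bytes = header + trailer = 26 + 4 = 30
Total frame = payload + overhead = 46 + 30 = 76
Overhead % = 30 / 76 * 100 = 39.4737% -> 39.47% (2 dp)

39.47


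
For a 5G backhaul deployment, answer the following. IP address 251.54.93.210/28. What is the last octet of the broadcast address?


Given: IP = 251.54.93.210, prefix = /28
Host bits = 32 - 28 = 4
Network last octet = 210 AND mask = 208
Host part size = 2^4 - 1 = 15
Broadcast last octet = 208 OR 15 = 223

223


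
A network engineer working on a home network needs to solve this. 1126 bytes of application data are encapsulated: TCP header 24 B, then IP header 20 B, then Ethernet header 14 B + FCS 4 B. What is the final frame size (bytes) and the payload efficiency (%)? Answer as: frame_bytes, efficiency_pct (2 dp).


TCP segment = 1126 + 24 = 1150 B
IP packet = 1150 + 20 = 1170 B
Ethernet frame = 1170 + 14 + 4 = 1188 B
Efficiency = app / frame = 1126 / 1188 = 0.947811 = 94.7811% -> 94.78% (2 dp)

1188, 94.78


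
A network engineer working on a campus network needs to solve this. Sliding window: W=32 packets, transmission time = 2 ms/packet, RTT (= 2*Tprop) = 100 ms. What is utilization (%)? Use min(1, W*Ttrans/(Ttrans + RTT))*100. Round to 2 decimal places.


Given: W = 32, Ttrans = 2 ms, RTT = 100 ms (= 2 * Tprop, Tprop = 50 ms)
Cycle time = Ttrans + RTT = 2 + 100 = 102 ms (first packet sent until its ACK returns)
W * Ttrans = 32 * 2 = 64 ms of sending per cycle
W * Ttrans / (Ttrans + RTT) = 64 / 102 = 0.627451
U = min(1, 0.627451) = 0.627451
U% = 62.75%

62.75


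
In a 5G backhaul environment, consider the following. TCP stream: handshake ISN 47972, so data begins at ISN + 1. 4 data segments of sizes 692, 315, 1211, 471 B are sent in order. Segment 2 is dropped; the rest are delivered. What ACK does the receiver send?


SYN uses sequence number 47972; first data byte = ISN + 1 = 47973.
Segment 1: SEQ = 47973, len = 692 B, covers [47973, 48664]
Segment 2: SEQ = 48665, len = 315 B, covers [48665, 48979] [LOST]
Segment 3: SEQ = 48980, len = 1211 B, covers [48980, 50190]
Segment 4: SEQ = 50191, len = 471 B, covers [50191, 50661]
In-order data received: bytes [47973, 48664] (segments 1..1).
Segment 2 missing -> gap begins at byte 48665; later segments buffered out of order.
Cumulative ACK = next expected in-order byte = 47973 + 692 = 48665

48665


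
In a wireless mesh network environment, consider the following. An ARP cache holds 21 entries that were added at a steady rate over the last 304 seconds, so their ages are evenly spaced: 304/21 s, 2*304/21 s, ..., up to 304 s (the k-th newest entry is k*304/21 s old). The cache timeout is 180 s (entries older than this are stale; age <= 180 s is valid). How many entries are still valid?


Ages are k * 304/21 s for k = 1..21 (spacing = 14.4762 s).
Entry k is valid iff k * 304/21 <= 180 iff k <= 21 * 180 / 304 = 12.4342
n_valid = floor(12.4342) = 12
(n_stale = 21 - 12 = 9)

12


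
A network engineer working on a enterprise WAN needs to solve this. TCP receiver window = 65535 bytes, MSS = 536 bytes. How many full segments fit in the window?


Given: RWND = 65535 bytes, MSS = 536 bytes
Full segments = floor(RWND / MSS)
Full segments = floor(65535 / 536)
Full segments = floor(122.2668) = 122

122


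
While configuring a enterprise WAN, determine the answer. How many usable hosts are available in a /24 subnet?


Given: subnet mask /24
Host bits = 32 - 24 = 8
Total addresses = 2^8 = 256
Usable hosts = 256 - 2 (network + broadcast) = 254

254


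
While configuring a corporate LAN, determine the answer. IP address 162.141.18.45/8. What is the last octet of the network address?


Given: IP = 162.141.18.45, prefix = /8
Subnet mask = 255.0.0.0
Last octet of IP: 45
Last octet of mask: 0
Network last octet = 45 AND 0 = 0

0


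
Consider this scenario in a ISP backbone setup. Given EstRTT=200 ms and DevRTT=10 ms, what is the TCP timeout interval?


Given: EstRTT = 200 ms, DevRTT = 10 ms
Timeout = EstRTT + 4 * DevRTT
4 * DevRTT = 4 * 10 = 40
Timeout = 200 + 40 = 240 ms

240


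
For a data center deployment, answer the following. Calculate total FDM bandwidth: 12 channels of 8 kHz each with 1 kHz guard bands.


Given: 12 channels, 8 kHz each, guard = 1 kHz
Channel bandwidth = 12 * 8 = 96 kHz
Guard bands = 11 gaps * 1 kHz = 11 kHz
Total = 96 + 11 = 107 kHz

107


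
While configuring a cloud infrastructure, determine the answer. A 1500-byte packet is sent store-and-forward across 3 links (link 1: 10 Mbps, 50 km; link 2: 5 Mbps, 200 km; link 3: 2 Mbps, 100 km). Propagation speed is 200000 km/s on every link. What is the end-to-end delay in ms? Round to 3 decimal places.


Packet = 1500 bytes = 12000 bits. Store-and-forward: sum (t_trans + t_prop) per link.
Link 1: t_trans = 12000/(10*10^6) s = 1.2000 ms; t_prop = 50/200000 s = 0.2500 ms; subtotal = 1.4500 ms
Link 2: t_trans = 12000/(5*10^6) s = 2.4000 ms; t_prop = 200/200000 s = 1.0000 ms; subtotal = 3.4000 ms
Link 3: t_trans = 12000/(2*10^6) s = 6.0000 ms; t_prop = 100/200000 s = 0.5000 ms; subtotal = 6.5000 ms
End-to-end = 1.4500 + 3.4000 + 6.5000 = 11.3500 ms -> 11.350 ms (3 dp)

11.350


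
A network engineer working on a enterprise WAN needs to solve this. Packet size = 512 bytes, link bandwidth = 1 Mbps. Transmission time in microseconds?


Given: packet = 512 bytes, bandwidth = 1 Mbps
Packet in bits = 512 * 8 = 4096 bits
Bandwidth = 1 * 10^6 = 1000000 bps
Time = 4096 / 1000000 seconds
Time in us = 4096 * 10^6 / 1000000 = 4096

4096


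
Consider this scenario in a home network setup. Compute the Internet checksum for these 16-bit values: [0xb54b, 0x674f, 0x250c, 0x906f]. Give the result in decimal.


Given words: [0xb54b, 0x674f, 0x250c, 0x906f]
Step 1: Sum all words
Raw sum = 46411 + 26447 + 9484 + 36975 = 119317
Step 2: Fold carry: (53781 + 1) = 53782
One's complement = ~53782 & 0xFFFF = 11753

11753


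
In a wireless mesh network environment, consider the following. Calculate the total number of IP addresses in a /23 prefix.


Given: CIDR prefix /23
Host bits = 32 - 23 = 9
Total addresses = 2^9 = 512

512


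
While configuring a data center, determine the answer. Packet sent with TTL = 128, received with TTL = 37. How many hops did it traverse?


Given: initial TTL = 128, received TTL = 37
Hops = initial TTL - received TTL
Hops = 128 - 37 = 91

91


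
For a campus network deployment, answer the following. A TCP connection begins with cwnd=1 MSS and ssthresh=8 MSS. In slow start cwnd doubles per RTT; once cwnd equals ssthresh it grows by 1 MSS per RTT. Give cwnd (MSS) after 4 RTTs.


RTT 0: cwnd = 1 MSS (initial)
RTT 1: cwnd = 2 MSS (slow start, doubled)
RTT 2: cwnd = 4 MSS (slow start, doubled)
RTT 3: cwnd = 8 MSS (slow start, doubled)
RTT 4: cwnd = 9 MSS (congestion avoidance, +1)

9


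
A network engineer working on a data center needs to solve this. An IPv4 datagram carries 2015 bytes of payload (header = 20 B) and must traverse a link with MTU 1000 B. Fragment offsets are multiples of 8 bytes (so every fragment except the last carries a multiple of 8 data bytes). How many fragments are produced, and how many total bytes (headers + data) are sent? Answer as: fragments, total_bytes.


Max data per non-final fragment = floor((MTU - header)/8)*8 = floor((1000 - 20)/8)*8 = floor(980/8)*8 = 976 B
Final fragment needs no 8-byte alignment: it can carry up to MTU - header = 980 B
Non-final fragments needed = ceil((payload - 980) / 976) = ceil(1035/976) = ceil(1.0605) = 2
Number of fragments = 2 + 1 = 3
Fragment sizes (data): 2 * 976 B + 63 B (last, 63 <= 980 OK)
Total bytes sent = payload + n_frags * header = 2015 + 3*20 = 2015 + 60 = 2075 B

3, 2075


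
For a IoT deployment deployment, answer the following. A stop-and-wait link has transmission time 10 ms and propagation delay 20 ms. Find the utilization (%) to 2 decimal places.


Given: Ttrans = 10 ms, Tprop = 20 ms
RTT = 2 * Tprop = 2 * 20 = 40 ms
U = Ttrans / (Ttrans + RTT)
U = 10 / (10 + 40)
U = 10 / 50 = 0.2
U% = 20.00%

20.00


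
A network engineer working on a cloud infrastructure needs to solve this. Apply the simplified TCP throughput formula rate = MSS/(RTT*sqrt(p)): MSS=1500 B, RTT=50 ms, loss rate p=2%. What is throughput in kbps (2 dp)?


Given: MSS = 1500 bytes, RTT = 50 ms, loss = 2%
RTT in seconds = 50 / 1000 = 0.05
Loss rate = 2% = 0.02
sqrt(loss) = sqrt(0.02) = 0.141421356237
Throughput (bytes/s) = 1500 / (0.05 * 0.141421356237) = 212132.0344
Throughput (kbps) = 212132.0344 * 8 / 1000 = 1697.056275 -> 1697.06 kbps (2 dp)

1697.06


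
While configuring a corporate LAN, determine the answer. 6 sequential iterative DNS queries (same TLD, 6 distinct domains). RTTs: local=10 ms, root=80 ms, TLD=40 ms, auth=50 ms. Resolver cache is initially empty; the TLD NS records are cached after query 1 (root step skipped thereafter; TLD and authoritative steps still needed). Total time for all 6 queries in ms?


Lookup 1 (cold cache): local + root + TLD + auth = 10 + 80 + 40 + 50 = 180 ms
Lookups 2..6 (TLD NS cached -> skip root; new domain -> still ask TLD and auth): local + TLD + auth = 10 + 40 + 50 = 100 ms each
Remaining 5 lookups: 5 * 100 = 500 ms
Total = 180 + 500 = 680 ms

680


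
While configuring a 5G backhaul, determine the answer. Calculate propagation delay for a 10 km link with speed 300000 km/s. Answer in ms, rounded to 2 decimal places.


Given: distance = 10 km, speed = 300000 km/s
Delay = distance / speed = 10 / 300000 seconds
Delay in ms = 10 * 1000 / 300000
Delay = 0.0333 ms
Rounded to 2 dp = 0.03 ms

0.03


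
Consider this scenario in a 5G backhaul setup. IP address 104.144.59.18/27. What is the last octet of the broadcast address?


Given: IP = 104.144.59.18, prefix = /27
Host bits = 32 - 27 = 5
Network last octet = 18 AND mask = 0
Host part size = 2^5 - 1 = 31
Broadcast last octet = 0 OR 31 = 31

31


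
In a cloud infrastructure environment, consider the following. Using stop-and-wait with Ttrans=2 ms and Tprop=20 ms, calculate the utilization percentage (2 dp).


Given: Ttrans = 2 ms, Tprop = 20 ms
RTT = 2 * Tprop = 2 * 20 = 40 ms
U = Ttrans / (Ttrans + RTT)
U = 2 / (2 + 40)
U = 2 / 42 = 0.047619
U% = 4.76%

4.76


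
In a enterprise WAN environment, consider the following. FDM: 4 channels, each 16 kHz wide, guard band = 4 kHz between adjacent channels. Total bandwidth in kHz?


Given: 4 channels, 16 kHz each, guard = 4 kHz
Channel bandwidth = 4 * 16 = 64 kHz
Guard bands = 3 gaps * 4 kHz = 12 kHz
Total = 64 + 12 = 76 kHz

76


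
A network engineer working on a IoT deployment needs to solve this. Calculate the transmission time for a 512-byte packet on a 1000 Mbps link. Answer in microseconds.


Given: packet = 512 bytes, bandwidth = 1000 Mbps
Packet in bits = 512 * 8 = 4096 bits
Bandwidth = 1000 * 10^6 = 1000000000 bps
Time = 4096 / 1000000000 seconds
Time in us = 4096 * 10^6 / 1000000000 = 4.096

4.096


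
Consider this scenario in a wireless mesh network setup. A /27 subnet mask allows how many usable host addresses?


Given: subnet mask /27
Host bits = 32 - 27 = 5
Total addresses = 2^5 = 32
Usable hosts = 32 - 2 (network + broadcast) = 30

30


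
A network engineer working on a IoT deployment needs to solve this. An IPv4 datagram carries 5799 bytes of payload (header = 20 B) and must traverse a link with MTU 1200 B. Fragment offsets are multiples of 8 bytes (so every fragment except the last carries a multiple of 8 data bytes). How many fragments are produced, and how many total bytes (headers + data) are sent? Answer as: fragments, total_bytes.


Max data per non-final fragment = floor((MTU - header)/8)*8 = floor((1200 - 20)/8)*8 = floor(1180/8)*8 = 1176 B
Final fragment needs no 8-byte alignment: it can carry up to MTU - header = 1180 B
Non-final fragments needed = ceil((payload - 1180) / 1176) = ceil(4619/1176) = ceil(3.9277) = 4
Number of fragments = 4 + 1 = 5
Fragment sizes (data): 4 * 1176 B + 1095 B (last, 1095 <= 1180 OK)
Total bytes sent = payload + n_frags * header = 5799 + 5*20 = 5799 + 100 = 5899 B

5, 5899


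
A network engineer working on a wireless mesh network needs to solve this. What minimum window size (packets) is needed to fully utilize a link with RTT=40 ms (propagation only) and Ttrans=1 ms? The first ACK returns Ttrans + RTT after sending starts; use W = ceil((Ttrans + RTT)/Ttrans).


Given: Ttrans = 1 ms, RTT = 40 ms (= 2 * Tprop, Tprop = 20 ms)
Time until first ACK returns = Ttrans + RTT = 1 + 40 = 41 ms
Need W * Ttrans >= Ttrans + RTT  ->  W >= (Ttrans + RTT) / Ttrans
(Ttrans + RTT) / Ttrans = 41 / 1 = 41
W_min = ceil(41) = 41

41


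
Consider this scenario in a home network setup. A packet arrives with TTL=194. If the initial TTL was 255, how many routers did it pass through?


Given: initial TTL = 255, received TTL = 194
Hops = initial TTL - received TTL
Hops = 255 - 194 = 61

61
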